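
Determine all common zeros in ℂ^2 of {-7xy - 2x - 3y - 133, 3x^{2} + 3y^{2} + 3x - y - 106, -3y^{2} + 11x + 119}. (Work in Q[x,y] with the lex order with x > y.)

{(-4, 5)}

Compute a lex Gröbner basis by Buchberger's algorithm.
f_1 = -7xy - 2x - 3y - 133, LT = xy.
f_2 = 3x^{2} + 3x + 3y^{2} - y - 106, LT = x^{2}.
f_3 = 11x - 3y^{2} + 119, LT = x.

S(f_1,f_2): lcm = x^{2}y. S = \tfrac{2}{7}x^{2} - \tfrac{4}{7}xy + 19x - y^{3} + \tfrac{1}{3}y^{2} + \tfrac{106}{3}y.
  leading term x^{2}: subtract (\tfrac{2}{21})·f_2 from \tfrac{2}{7}x^{2} - \tfrac{4}{7}xy + 19x - y^{3} + \tfrac{1}{3}y^{2} + \tfrac{106}{3}y → -\tfrac{4}{7}xy + \tfrac{131}{7}x - y^{3} + \tfrac{1}{21}y^{2} + \tfrac{248}{7}y + \tfrac{212}{21}
  leading term xy: subtract (\tfrac{4}{49})·f_1 from -\tfrac{4}{7}xy + \tfrac{131}{7}x - y^{3} + \tfrac{1}{21}y^{2} + \tfrac{248}{7}y + \tfrac{212}{21} → \tfrac{925}{49}x - y^{3} + \tfrac{1}{21}y^{2} + \tfrac{1748}{49}y + \tfrac{440}{21}
  leading term x: subtract (\tfrac{925}{539})·f_3 from \tfrac{925}{49}x - y^{3} + \tfrac{1}{21}y^{2} + \tfrac{1748}{49}y + \tfrac{440}{21} → -y^{3} + \tfrac{8402}{1617}y^{2} + \tfrac{1748}{49}y - \tfrac{42335}{231}
  leading term y^{3}: no divisor's leading term divides it; move -y^{3} to the remainder.
  leading term y^{2}: no divisor's leading term divides it; move \tfrac{8402}{1617}y^{2} to the remainder.
  leading term y: no divisor's leading term divides it; move \tfrac{1748}{49}y to the remainder.
  leading term 1: no divisor's leading term divides it; move -\tfrac{42335}{231} to the remainder.
  remainder -y^{3} + \tfrac{8402}{1617}y^{2} + \tfrac{1748}{49}y - \tfrac{42335}{231} ≠ 0; add h_4 = -y^{3} + \tfrac{8402}{1617}y^{2} + \tfrac{1748}{49}y - \tfrac{42335}{231} to the basis.

S(f_1,f_3): lcm = xy. S = \tfrac{2}{7}x + \tfrac{3}{11}y^{3} - \tfrac{800}{77}y + 19.
  leading term x: subtract (\tfrac{2}{77})·f_3 from \tfrac{2}{7}x + \tfrac{3}{11}y^{3} - \tfrac{800}{77}y + 19 → \tfrac{3}{11}y^{3} + \tfrac{6}{77}y^{2} - \tfrac{800}{77}y + \tfrac{175}{11}
  leading term y^{3}: subtract (-\tfrac{3}{11})·h_4 from \tfrac{3}{11}y^{3} + \tfrac{6}{77}y^{2} - \tfrac{800}{77}y + \tfrac{175}{11} → \tfrac{8864}{5929}y^{2} - \tfrac{356}{539}y - \tfrac{28860}{847}
  leading term y^{2}: no divisor's leading term divides it; move \tfrac{8864}{5929}y^{2} to the remainder.
  leading term y: no divisor's leading term divides it; move -\tfrac{356}{539}y to the remainder.
  leading term 1: no divisor's leading term divides it; move -\tfrac{28860}{847} to the remainder.
  remainder \tfrac{8864}{5929}y^{2} - \tfrac{356}{539}y - \tfrac{28860}{847} ≠ 0; add h_5 = \tfrac{8864}{5929}y^{2} - \tfrac{356}{539}y - \tfrac{28860}{847} to the basis.

S(f_2,f_3): lcm = x^{2}. S = \tfrac{3}{11}xy^{2} - \tfrac{108}{11}x + y^{2} - \tfrac{1}{3}y - \tfrac{106}{3}.
  leading term xy^{2}: subtract (-\tfrac{3}{77}y)·f_1 from \tfrac{3}{11}xy^{2} - \tfrac{108}{11}x + y^{2} - \tfrac{1}{3}y - \tfrac{106}{3} → -\tfrac{6}{77}xy - \tfrac{108}{11}x + \tfrac{68}{77}y^{2} - \tfrac{182}{33}y - \tfrac{106}{3}
  leading term xy: subtract (\tfrac{6}{539})·f_1 from -\tfrac{6}{77}xy - \tfrac{108}{11}x + \tfrac{68}{77}y^{2} - \tfrac{182}{33}y - \tfrac{106}{3} → -\tfrac{480}{49}x + \tfrac{68}{77}y^{2} - \tfrac{8864}{1617}y - \tfrac{7820}{231}
  leading term x: subtract (-\tfrac{480}{539})·f_3 from -\tfrac{480}{49}x + \tfrac{68}{77}y^{2} - \tfrac{8864}{1617}y - \tfrac{7820}{231} → -\tfrac{964}{539}y^{2} - \tfrac{8864}{1617}y + \tfrac{2380}{33}
  leading term y^{2}: subtract (-\tfrac{2651}{2216})·h_5 from -\tfrac{964}{539}y^{2} - \tfrac{8864}{1617}y + \tfrac{2380}{33} → -\tfrac{802639}{127974}y + \tfrac{4013195}{127974}
  leading term y: no divisor's leading term divides it; move -\tfrac{802639}{127974}y to the remainder.
  leading term 1: no divisor's leading term divides it; move \tfrac{4013195}{127974} to the remainder.
  remainder -\tfrac{802639}{127974}y + \tfrac{4013195}{127974} ≠ 0; add h_6 = -\tfrac{802639}{127974}y + \tfrac{4013195}{127974} to the basis.

The other S-polynomials (S(f_1,h_4), S(f_2,h_4), S(f_3,h_4), S(f_1,h_5), S(f_2,h_5), S(f_3,h_5), S(h_4,h_5), S(f_1,h_6), S(f_2,h_6), S(f_3,h_6), S(h_4,h_6), S(h_5,h_6)) all reduce to 0 modulo the current basis, so we have a Gröbner basis.
Inter-reduce: drop elements whose leading term is divisible by another's, tail-reduce, and make monic.
Reduced Gröbner basis: {x + 4, y - 5}.

From the last basis element, y - 5 = 0, so y takes values in {5}. Each choice, substituted upward through the basis, yields the corresponding point(s) of the solution set.
  y = 5: the earlier basis element becomes x + 4 = 0, giving x = -4 — point (-4, 5).
Check: every point annihilates each of the original generators.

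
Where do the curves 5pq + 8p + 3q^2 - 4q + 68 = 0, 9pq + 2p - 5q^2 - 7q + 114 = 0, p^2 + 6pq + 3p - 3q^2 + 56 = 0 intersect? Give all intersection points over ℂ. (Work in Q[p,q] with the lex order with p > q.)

Compute a lex Gröbner basis by Buchberger's algorithm.
f_1 = 5pq + 8p + 3q^2 - 4q + 68, LT = pq.
f_2 = 9pq + 2p - 5q^2 - 7q + 114, LT = pq.
f_3 = p^2 + 6pq + 3p - 3q^2 + 56, LT = p^2.

S(f_1,f_2): lcm = pq. S = 62/45p + 52/45q^2 - 1/45q + 14/15.
  leading term p: no divisor's leading term divides it; move 62/45p to the remainder.
  leading term q^2: no divisor's leading term divides it; move 52/45q^2 to the remainder.
  leading term q: no divisor's leading term divides it; move -1/45q to the remainder.
  leading term 1: no divisor's leading term divides it; move 14/15 to the remainder.
  remainder 62/45p + 52/45q^2 - 1/45q + 14/15 ≠ 0; add h_4 = 62/45p + 52/45q^2 - 1/45q + 14/15 to the basis.

S(f_1,f_3): lcm = p^2q. S = 8/5p^2 - 27/5pq^2 - 19/5pq + 68/5p + 3q^3 - 56q.
  leading term p^2: subtract (8/5)·f_3 from 8/5p^2 - 27/5pq^2 - 19/5pq + 68/5p + 3q^3 - 56q → -27/5pq^2 - 67/5pq + 44/5p + 3q^3 + 24/5q^2 - 56q - 448/5
  leading term pq^2: subtract (-27/25q)·f_1 from -27/5pq^2 - 67/5pq + 44/5p + 3q^3 + 24/5q^2 - 56q - 448/5 → -119/25pq + 44/5p + 156/25q^3 + 12/25q^2 + 436/25q - 448/5
  leading term pq: subtract (-119/125)·f_1 from -119/25pq + 44/5p + 156/25q^3 + 12/25q^2 + 436/25q - 448/5 → 2052/125p + 156/25q^3 + 417/125q^2 + 1704/125q - 3108/125
  leading term p: subtract (9234/775)·h_4 from 2052/125p + 156/25q^3 + 417/125q^2 + 1704/125q - 3108/125 → 156/25q^3 - 1617/155q^2 + 2154/155q - 27888/775
  leading term q^3: no divisor's leading term divides it; move 156/25q^3 to the remainder.
  leading term q^2: no divisor's leading term divides it; move -1617/155q^2 to the remainder.
  leading term q: no divisor's leading term divides it; move 2154/155q to the remainder.
  leading term 1: no divisor's leading term divides it; move -27888/775 to the remainder.
  remainder 156/25q^3 - 1617/155q^2 + 2154/155q - 27888/775 ≠ 0; add h_5 = 156/25q^3 - 1617/155q^2 + 2154/155q - 27888/775 to the basis.

S(f_2,f_3): lcm = p^2q. S = 2/9p^2 - 59/9pq^2 - 34/9pq + 38/3p + 3q^3 - 56q.
  leading term p^2: subtract (2/9)·f_3 from 2/9p^2 - 59/9pq^2 - 34/9pq + 38/3p + 3q^3 - 56q → -59/9pq^2 - 46/9pq + 12p + 3q^3 + 2/3q^2 - 56q - 112/9
  leading term pq^2: subtract (-59/45q)·f_1 from -59/9pq^2 - 46/9pq + 12p + 3q^3 + 2/3q^2 - 56q - 112/9 → 242/45pq + 12p + 104/15q^3 - 206/45q^2 + 1492/45q - 112/9
  leading term pq: subtract (242/225)·f_1 from 242/45pq + 12p + 104/15q^3 - 206/45q^2 + 1492/45q - 112/9 → 764/225p + 104/15q^3 - 1756/225q^2 + 8428/225q - 19256/225
  leading term p: subtract (382/155)·h_4 from 764/225p + 104/15q^3 - 1756/225q^2 + 8428/225q - 19256/225 → 104/15q^3 - 2972/279q^2 + 10466/279q - 122596/1395
  leading term q^3: subtract (10/9)·h_5 from 104/15q^3 - 2972/279q^2 + 10466/279q - 122596/1395 → 262/279q^2 + 6158/279q - 13364/279
  leading term q^2: no divisor's leading term divides it; move 262/279q^2 to the remainder.
  leading term q: no divisor's leading term divides it; move 6158/279q to the remainder.
  leading term 1: no divisor's leading term divides it; move -13364/279 to the remainder.
  remainder 262/279q^2 + 6158/279q - 13364/279 ≠ 0; add h_6 = 262/279q^2 + 6158/279q - 13364/279 to the basis.

S(f_1,h_4): lcm = pq. S = 8/5p - 26/31q^3 + 191/310q^2 - 229/155q + 68/5.
  leading term p: subtract (36/31)·h_4 from 8/5p - 26/31q^3 + 191/310q^2 - 229/155q + 68/5 → -26/31q^3 - 45/62q^2 - 45/31q + 388/31
  leading term q^3: subtract (-25/186)·h_5 from -26/31q^3 - 45/62q^2 - 45/31q + 388/31 → -2045/961q^2 + 400/961q + 7380/961
  leading term q^2: subtract (-18405/8122)·h_6 from -2045/961q^2 + 400/961q + 7380/961 → 204805/4061q - 409610/4061
  leading term q: no divisor's leading term divides it; move 204805/4061q to the remainder.
  leading term 1: no divisor's leading term divides it; move -409610/4061 to the remainder.
  remainder 204805/4061q - 409610/4061 ≠ 0; add h_7 = 204805/4061q - 409610/4061 to the basis.

The other S-polynomials (S(f_2,h_4), S(f_3,h_4), S(f_1,h_5), S(f_2,h_5), S(f_3,h_5), S(h_4,h_5), S(f_1,h_6), S(f_2,h_6), S(f_3,h_6), S(h_4,h_6), S(h_5,h_6), S(f_1,h_7), S(f_2,h_7), S(f_3,h_7), S(h_4,h_7), S(h_5,h_7), S(h_6,h_7)) all reduce to 0 modulo the current basis, so we have a Gröbner basis.
Inter-reduce: drop elements whose leading term is divisible by another's, tail-reduce, and make monic.
Reduced Gröbner basis: {p + 4, q - 2}.

Elimination: the polynomial q - 2 lies in the elimination ideal for q, so q ∈ {2}. For each such q, the remaining basis elements (now univariate) give the rest of the solution.
  q = 2: the earlier basis element becomes p + 4 = 0, giving p = -4 — point (-4, 2).
Substituting each solution back into the original system confirms all equations vanish.

{(-4, 2)}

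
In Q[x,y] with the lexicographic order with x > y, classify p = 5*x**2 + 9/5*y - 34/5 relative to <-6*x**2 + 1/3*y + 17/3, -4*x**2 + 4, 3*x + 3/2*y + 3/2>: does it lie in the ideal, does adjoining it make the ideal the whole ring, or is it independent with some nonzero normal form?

First compute the reduced Gröbner basis of I by Buchberger's algorithm.
f_1 = -6*x**2 + 1/3*y + 17/3, LT = x**2.
f_2 = -4*x**2 + 4, LT = x**2.
f_3 = 3*x + 3/2*y + 3/2, LT = x.

S(f_1,f_2): lcm = x**2. S = -1/18*y + 1/18.
  leading term y: no divisor's leading term divides it; move -1/18*y to the remainder.
  leading term 1: no divisor's leading term divides it; move 1/18 to the remainder.
  remainder -1/18*y + 1/18 ≠ 0; add h_4 = -1/18*y + 1/18 to the basis.

The other S-polynomials (S(f_1,f_3), S(f_2,f_3), S(f_1,h_4), S(f_2,h_4), S(f_3,h_4)) all reduce to 0 modulo the current basis, so we have a Gröbner basis.
Inter-reduce: drop elements whose leading term is divisible by another's, tail-reduce, and make monic.
Reduced Gröbner basis: {x + 1, y - 1}.
Label its elements g_1 = x + 1, g_2 = y - 1.

Reduce p = 5*x**2 + 9/5*y - 34/5 modulo G:
  leading term x**2: subtract (5*x)·g_1 from 5*x**2 + 9/5*y - 34/5 → -5*x + 9/5*y - 34/5
  leading term x: subtract (-5)·g_1 from -5*x + 9/5*y - 34/5 → 9/5*y - 9/5
  leading term y: subtract (9/5)·g_2 from 9/5*y - 9/5 → 0
  normal form = 0.
Since the normal form is 0, p ∈ I.

5*x**2 + 9/5*y - 34/5 lies in I (it reduces to 0).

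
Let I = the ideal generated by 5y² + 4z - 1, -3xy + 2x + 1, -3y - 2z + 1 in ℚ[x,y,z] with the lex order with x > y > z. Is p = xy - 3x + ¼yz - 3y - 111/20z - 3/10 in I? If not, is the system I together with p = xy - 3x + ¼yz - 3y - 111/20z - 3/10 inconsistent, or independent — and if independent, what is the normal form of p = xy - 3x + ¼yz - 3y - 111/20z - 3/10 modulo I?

First compute the reduced Gröbner basis of I by Buchberger's algorithm.
f_1 = 5y² + 4z - 1, LT = y².
f_2 = -3xy + 2x + 1, LT = xy.
f_3 = -3y - 2z + 1, LT = y.

S(f_1,f_2): lcm = xy². S = ⅔xy + ⅘xz - ⅕x + ⅓y.
  leading term xy: subtract (-2/9)·f_2 from ⅔xy + ⅘xz - ⅕x + ⅓y → ⅘xz + 11/45x + ⅓y + 2/9
  leading term xz: no divisor's leading term divides it; move ⅘xz to the remainder.
  leading term x: no divisor's leading term divides it; move 11/45x to the remainder.
  leading term y: subtract (-1/9)·f_3 from ⅓y + 2/9 → -2/9z + ⅓
  leading term z: no divisor's leading term divides it; move -2/9z to the remainder.
  leading term 1: no divisor's leading term divides it; move ⅓ to the remainder.
  remainder ⅘xz + 11/45x - 2/9z + ⅓ ≠ 0; add h_4 = ⅘xz + 11/45x - 2/9z + ⅓ to the basis.

S(f_1,f_3): lcm = y². S = -⅔yz + ⅓y + ⅘z - ⅕.
  leading term yz: subtract (2/9z)·f_3 from -⅔yz + ⅓y + ⅘z - ⅕ → ⅓y + 4/9z² + 26/45z - ⅕
  leading term y: subtract (-1/9)·f_3 from ⅓y + 4/9z² + 26/45z - ⅕ → 4/9z² + 16/45z - 4/45
  leading term z²: no divisor's leading term divides it; move 4/9z² to the remainder.
  leading term z: no divisor's leading term divides it; move 16/45z to the remainder.
  leading term 1: no divisor's leading term divides it; move -4/45 to the remainder.
  remainder 4/9z² + 16/45z - 4/45 ≠ 0; add h_5 = 4/9z² + 16/45z - 4/45 to the basis.

S(f_2,f_3): lcm = xy. S = -⅔xz - ⅓x - ⅓.
  leading term xz: subtract (-⅚)·h_4 from -⅔xz - ⅓x - ⅓ → -7/54x - 5/27z - 1/18
  leading term x: no divisor's leading term divides it; move -7/54x to the remainder.
  leading term z: no divisor's leading term divides it; move -5/27z to the remainder.
  leading term 1: no divisor's leading term divides it; move -1/18 to the remainder.
  remainder -7/54x - 5/27z - 1/18 ≠ 0; add h_6 = -7/54x - 5/27z - 1/18 to the basis.

The other S-polynomials (S(f_1,h_4), S(f_2,h_4), S(f_3,h_4), S(f_1,h_5), S(f_2,h_5), S(f_3,h_5), S(h_4,h_5), S(f_1,h_6), S(f_2,h_6), S(f_3,h_6), S(h_4,h_6), S(h_5,h_6)) all reduce to 0 modulo the current basis, so we have a Gröbner basis.
Inter-reduce: drop elements whose leading term is divisible by another's, tail-reduce, and make monic.
Reduced Gröbner basis: {x + 10/7z + 3/7, y + ⅔z - ⅓, z² + ⅘z - ⅕}.
Label its elements g_1 = x + 10/7z + 3/7, g_2 = y + ⅔z - ⅓, g_3 = z² + ⅘z - ⅕.

Reduce p = xy - 3x + ¼yz - 3y - 111/20z - 3/10 modulo G:
  leading term xy: subtract (y)·g_1 from xy - 3x + ¼yz - 3y - 111/20z - 3/10 → -3x - 33/28yz - 24/7y - 111/20z - 3/10
  leading term x: subtract (-3)·g_1 from -3x - 33/28yz - 24/7y - 111/20z - 3/10 → -33/28yz - 24/7y - 177/140z + 69/70
  leading term yz: subtract (-33/28z)·g_2 from -33/28yz - 24/7y - 177/140z + 69/70 → -24/7y + 11/14z² - 58/35z + 69/70
  leading term y: subtract (-24/7)·g_2 from -24/7y + 11/14z² - 58/35z + 69/70 → 11/14z² + 22/35z - 11/70
  leading term z²: subtract (11/14)·g_3 from 11/14z² + 22/35z - 11/70 → 0
  normal form = 0.
Since the normal form is 0, p ∈ I.

xy - 3x + ¼yz - 3y - 111/20z - 3/10 lies in I (it reduces to 0).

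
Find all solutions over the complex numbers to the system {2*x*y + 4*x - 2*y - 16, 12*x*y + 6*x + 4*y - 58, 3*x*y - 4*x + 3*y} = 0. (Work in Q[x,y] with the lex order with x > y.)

Compute a lex Gröbner basis by Buchberger's algorithm.
f_1 = 2*x*y + 4*x - 2*y - 16, LT = x*y.
f_2 = 12*x*y + 6*x + 4*y - 58, LT = x*y.
f_3 = 3*x*y - 4*x + 3*y, LT = x*y.

S(f_1,f_2): lcm = x*y. S = 3/2*x - 4/3*y - 19/6.
  leading term x: no divisor's leading term divides it; move 3/2*x to the remainder.
  leading term y: no divisor's leading term divides it; move -4/3*y to the remainder.
  leading term 1: no divisor's leading term divides it; move -19/6 to the remainder.
  remainder 3/2*x - 4/3*y - 19/6 ≠ 0; add h_4 = 3/2*x - 4/3*y - 19/6 to the basis.

S(f_1,f_3): lcm = x*y. S = 10/3*x - 2*y - 8.
  leading term x: subtract (20/9)·h_4 from 10/3*x - 2*y - 8 → 26/27*y - 26/27
  leading term y: no divisor's leading term divides it; move 26/27*y to the remainder.
  leading term 1: no divisor's leading term divides it; move -26/27 to the remainder.
  remainder 26/27*y - 26/27 ≠ 0; add h_5 = 26/27*y - 26/27 to the basis.

S(f_2,f_3): lcm = x*y. S = 11/6*x - 2/3*y - 29/6.
  leading term x: subtract (11/9)·h_4 from 11/6*x - 2/3*y - 29/6 → 26/27*y - 26/27
  leading term y: subtract (1)·h_5 from 26/27*y - 26/27 → 0
  remainder 0.

S(f_1,h_4): lcm = x*y. S = 2*x + 8/9*y**2 + 10/9*y - 8.
  leading term x: subtract (4/3)·h_4 from 2*x + 8/9*y**2 + 10/9*y - 8 → 8/9*y**2 + 26/9*y - 34/9
  leading term y**2: subtract (12/13*y)·h_5 from 8/9*y**2 + 26/9*y - 34/9 → 34/9*y - 34/9
  leading term y: subtract (51/13)·h_5 from 34/9*y - 34/9 → 0
  remainder 0.

S(f_2,h_4): lcm = x*y. S = 1/2*x + 8/9*y**2 + 22/9*y - 29/6.
  leading term x: subtract (1/3)·h_4 from 1/2*x + 8/9*y**2 + 22/9*y - 29/6 → 8/9*y**2 + 26/9*y - 34/9
  leading term y**2: subtract (12/13*y)·h_5 from 8/9*y**2 + 26/9*y - 34/9 → 34/9*y - 34/9
  leading term y: subtract (51/13)·h_5 from 34/9*y - 34/9 → 0
  remainder 0.

S(f_3,h_4): lcm = x*y. S = -4/3*x + 8/9*y**2 + 28/9*y.
  leading term x: subtract (-8/9)·h_4 from -4/3*x + 8/9*y**2 + 28/9*y → 8/9*y**2 + 52/27*y - 76/27
  leading term y**2: subtract (12/13*y)·h_5 from 8/9*y**2 + 52/27*y - 76/27 → 76/27*y - 76/27
  leading term y: subtract (38/13)·h_5 from 76/27*y - 76/27 → 0
  remainder 0.

S(f_1,h_5): lcm = x*y. S = 3*x - y - 8.
  leading term x: subtract (2)·h_4 from 3*x - y - 8 → 5/3*y - 5/3
  leading term y: subtract (45/26)·h_5 from 5/3*y - 5/3 → 0
  remainder 0.

S(f_2,h_5): lcm = x*y. S = 3/2*x + 1/3*y - 29/6.
  leading term x: subtract (1)·h_4 from 3/2*x + 1/3*y - 29/6 → 5/3*y - 5/3
  leading term y: subtract (45/26)·h_5 from 5/3*y - 5/3 → 0
  remainder 0.

S(f_3,h_5): lcm = x*y. S = -1/3*x + y.
  leading term x: subtract (-2/9)·h_4 from -1/3*x + y → 19/27*y - 19/27
  leading term y: subtract (19/26)·h_5 from 19/27*y - 19/27 → 0
  remainder 0.

S(h_4,h_5): leading monomials are coprime, so the S-polynomial reduces to 0 (Buchberger's first criterion).
Every S-polynomial of the final basis reduces to 0, so we have a Gröbner basis.
Inter-reduce: drop elements whose leading term is divisible by another's, tail-reduce, and make monic.
Reduced Gröbner basis: {x - 3, y - 1}.

Elimination: the polynomial y - 1 lies in the elimination ideal for y, so y ∈ {1}. For each such y, the remaining basis elements (now univariate) give the rest of the solution.
  y = 1: the earlier basis element becomes x - 3 = 0, giving x = 3 — point (3, 1).
Each listed point satisfies every original equation (direct substitution).

{(3, 1)}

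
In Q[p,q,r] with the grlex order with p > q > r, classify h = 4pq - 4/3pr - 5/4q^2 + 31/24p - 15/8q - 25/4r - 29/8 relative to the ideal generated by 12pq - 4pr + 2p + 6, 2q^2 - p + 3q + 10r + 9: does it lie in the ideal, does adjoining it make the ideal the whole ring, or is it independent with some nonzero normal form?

4pq - 4/3pr - 5/4q^2 + 31/24p - 15/8q - 25/4r - 29/8 lies in I (it reduces to 0).

First compute the reduced Gröbner basis of I by Buchberger's algorithm.
f_1 = 12pq - 4pr + 2p + 6, LT = pq.
f_2 = 2q^2 - p + 3q + 10r + 9, LT = q^2.

S(f_1,f_2): lcm = pq^2. S = -1/3pqr + 1/2p^2 - 4/3pq - 5pr - 9/2p + 1/2q.
  reduce S modulo (f_1, f_2):
  remainder -1/9pr^2 + 1/2p^2 - 97/18pr - 77/18p + 1/2q + 1/6r + 2/3 ≠ 0; add k_3 = -1/9pr^2 + 1/2p^2 - 97/18pr - 77/18p + 1/2q + 1/6r + 2/3 to the basis.

The other S-polynomials (S(f_1,k_3), S(f_2,k_3)) all reduce to 0 modulo the current basis, so we have a Gröbner basis.
Inter-reduce: drop elements whose leading term is divisible by another's, tail-reduce, and make monic.
Reduced Gröbner basis: {pr^2 - 9/2p^2 + 97/2pr + 77/2p - 9/2q - 3/2r - 6, pq - 1/3pr + 1/6p + 1/2, q^2 - 1/2p + 3/2q + 5r + 9/2}.
Label its elements g_1 = pr^2 - 9/2p^2 + 97/2pr + 77/2p - 9/2q - 3/2r - 6, g_2 = pq - 1/3pr + 1/6p + 1/2, g_3 = q^2 - 1/2p + 3/2q + 5r + 9/2.

Reduce h = 4pq - 4/3pr - 5/4q^2 + 31/24p - 15/8q - 25/4r - 29/8 modulo G:
  leading term pq: subtract (4)·g_2 from 4pq - 4/3pr - 5/4q^2 + 31/24p - 15/8q - 25/4r - 29/8 → -5/4q^2 + 5/8p - 15/8q - 25/4r - 45/8
  leading term q^2: subtract (-5/4)·g_3 from -5/4q^2 + 5/8p - 15/8q - 25/4r - 45/8 → 0
  normal form = 0.
Since the normal form is 0, h ∈ I.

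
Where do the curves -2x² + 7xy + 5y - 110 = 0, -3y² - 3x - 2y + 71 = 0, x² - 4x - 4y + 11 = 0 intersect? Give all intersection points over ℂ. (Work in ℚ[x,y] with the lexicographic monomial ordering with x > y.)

{(5, 4)}

Compute a lex Gröbner basis by Buchberger's algorithm.
f_1 = -2x² + 7xy + 5y - 110, LT = x².
f_2 = -3x - 3y² - 2y + 71, LT = x.
f_3 = x² - 4x - 4y + 11, LT = x².

S(f_1,f_2): lcm = x². S = -xy² - 25/6xy + 71/3x - 5/2y + 55.
  leading term xy²: subtract (⅓y²)·f_2 from -xy² - 25/6xy + 71/3x - 5/2y + 55 → -25/6xy + 71/3x + y⁴ + ⅔y³ - 71/3y² - 5/2y + 55
  leading term xy: subtract (25/18y)·f_2 from -25/6xy + 71/3x + y⁴ + ⅔y³ - 71/3y² - 5/2y + 55 → 71/3x + y⁴ + 29/6y³ - 188/9y² - 910/9y + 55
  leading term x: subtract (-71/9)·f_2 from 71/3x + y⁴ + 29/6y³ - 188/9y² - 910/9y + 55 → y⁴ + 29/6y³ - 401/9y² - 1052/9y + 5536/9
  leading term y⁴: no divisor's leading term divides it; move y⁴ to the remainder.
  leading term y³: no divisor's leading term divides it; move 29/6y³ to the remainder.
  leading term y²: no divisor's leading term divides it; move -401/9y² to the remainder.
  leading term y: no divisor's leading term divides it; move -1052/9y to the remainder.
  leading term 1: no divisor's leading term divides it; move 5536/9 to the remainder.
  remainder y⁴ + 29/6y³ - 401/9y² - 1052/9y + 5536/9 ≠ 0; add h_4 = y⁴ + 29/6y³ - 401/9y² - 1052/9y + 5536/9 to the basis.

S(f_1,f_3): lcm = x². S = -7/2xy + 4x + 3/2y + 44.
  leading term xy: subtract (7/6y)·f_2 from -7/2xy + 4x + 3/2y + 44 → 4x + 7/2y³ + 7/3y² - 244/3y + 44
  leading term x: subtract (-4/3)·f_2 from 4x + 7/2y³ + 7/3y² - 244/3y + 44 → 7/2y³ - 5/3y² - 84y + 416/3
  leading term y³: no divisor's leading term divides it; move 7/2y³ to the remainder.
  leading term y²: no divisor's leading term divides it; move -5/3y² to the remainder.
  leading term y: no divisor's leading term divides it; move -84y to the remainder.
  leading term 1: no divisor's leading term divides it; move 416/3 to the remainder.
  remainder 7/2y³ - 5/3y² - 84y + 416/3 ≠ 0; add h_5 = 7/2y³ - 5/3y² - 84y + 416/3 to the basis.

S(h_4,h_5): lcm = y⁴. S = 223/42y³ - 185/9y² - 9860/63y + 5536/9.
  leading term y³: subtract (223/147)·h_5 from 223/42y³ - 185/9y² - 9860/63y + 5536/9 → -2650/147y² - 1832/63y + 178496/441
  leading term y²: no divisor's leading term divides it; move -2650/147y² to the remainder.
  leading term y: no divisor's leading term divides it; move -1832/63y to the remainder.
  leading term 1: no divisor's leading term divides it; move 178496/441 to the remainder.
  remainder -2650/147y² - 1832/63y + 178496/441 ≠ 0; add h_6 = -2650/147y² - 1832/63y + 178496/441 to the basis.

S(h_4,h_6): lcm = y⁴. S = 25601/7950y³ - 263581/11925y² - 1052/9y + 5536/9.
  leading term y³: subtract (25601/27825)·h_5 from 25601/7950y³ - 263581/11925y² - 1052/9y + 5536/9 → -572354/27825y² - 472264/11925y + 40696384/83475
  leading term y²: subtract (2003239/1755625)·h_6 from -572354/27825y² - 472264/11925y + 40696384/83475 → -33824512/5266875y + 135298048/5266875
  leading term y: no divisor's leading term divides it; move -33824512/5266875y to the remainder.
  leading term 1: no divisor's leading term divides it; move 135298048/5266875 to the remainder.
  remainder -33824512/5266875y + 135298048/5266875 ≠ 0; add h_7 = -33824512/5266875y + 135298048/5266875 to the basis.

The other S-polynomials (S(f_2,f_3), S(f_1,h_4), S(f_2,h_4), S(f_3,h_4), S(f_1,h_5), S(f_2,h_5), S(f_3,h_5), S(f_1,h_6), S(f_2,h_6), S(f_3,h_6), S(h_5,h_6), S(f_1,h_7), S(f_2,h_7), S(f_3,h_7), S(h_4,h_7), S(h_5,h_7), S(h_6,h_7)) all reduce to 0 modulo the current basis, so we have a Gröbner basis.
Inter-reduce: drop elements whose leading term is divisible by another's, tail-reduce, and make monic.
Reduced Gröbner basis: {x - 5, y - 4}.

Since the basis is lex-ordered, y - 4 is univariate in y. Its roots are {4}. Back-substituting each root into the other basis elements fixes the other coordinates.
  y = 4: the earlier basis element becomes x - 5 = 0, giving x = 5 — point (5, 4).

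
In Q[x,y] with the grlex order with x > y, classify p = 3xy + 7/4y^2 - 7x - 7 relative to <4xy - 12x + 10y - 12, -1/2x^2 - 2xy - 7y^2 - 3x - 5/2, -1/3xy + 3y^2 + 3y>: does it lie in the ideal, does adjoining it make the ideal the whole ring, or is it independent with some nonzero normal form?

3xy + 7/4y^2 - 7x - 7 lies in I (it reduces to 0).

First compute the reduced Gröbner basis of I by Buchberger's algorithm.
f_1 = 4xy - 12x + 10y - 12, LT = xy.
f_2 = -1/2x^2 - 2xy - 7y^2 - 3x - 5/2, LT = x^2.
f_3 = -1/3xy + 3y^2 + 3y, LT = xy.

S(f_1,f_2): lcm = x^2y. S = -4xy^2 - 14y^3 - 3x^2 - 7/2xy - 3x - 5y.
  reduce S modulo (f_1, f_2, f_3):
  remainder -14y^3 + 52y^2 + 9/2x - 33/4y + 9/2 ≠ 0; add h_4 = -14y^3 + 52y^2 + 9/2x - 33/4y + 9/2 to the basis.

S(f_1,f_3): lcm = xy. S = 9y^2 - 3x + 23/2y - 3.
  reduce S modulo (f_1, f_2, f_3, h_4):
  remainder 9y^2 - 3x + 23/2y - 3 ≠ 0; add h_5 = 9y^2 - 3x + 23/2y - 3 to the basis.

S(f_2,f_3): lcm = x^2y. S = 13xy^2 + 14y^3 + 15xy + 5y.
  reduce S modulo (f_1, f_2, f_3, h_4, h_5):
  remainder 173x - 745/6y + 173 ≠ 0; add h_6 = 173x - 745/6y + 173 to the basis.

S(f_3,h_4): lcm = xy^3. S = -9y^4 + 26/7xy^2 - 9y^3 + 9/28x^2 - 33/56xy + 9/28x.
  reduce S modulo (f_1, f_2, f_3, h_4, h_5, h_6):
  remainder 9794681/50862y ≠ 0; add h_7 = 9794681/50862y to the basis.

The other S-polynomials (S(f_1,h_4), S(f_2,h_4), S(f_1,h_5), S(f_2,h_5), S(f_3,h_5), S(h_4,h_5), S(f_1,h_6), S(f_2,h_6), S(f_3,h_6), S(h_4,h_6), S(h_5,h_6), S(f_1,h_7), S(f_2,h_7), S(f_3,h_7), S(h_4,h_7), S(h_5,h_7), S(h_6,h_7)) all reduce to 0 modulo the current basis, so we have a Gröbner basis.
Inter-reduce: drop elements whose leading term is divisible by another's, tail-reduce, and make monic.
Reduced Gröbner basis: {x + 1, y}.
Label its elements g_1 = x + 1, g_2 = y.

Reduce p = 3xy + 7/4y^2 - 7x - 7 modulo G:
  leading term xy: subtract (3y)·g_1 from 3xy + 7/4y^2 - 7x - 7 → 7/4y^2 - 7x - 3y - 7
  leading term y^2: subtract (7/4y)·g_2 from 7/4y^2 - 7x - 3y - 7 → -7x - 3y - 7
  leading term x: subtract (-7)·g_1 from -7x - 3y - 7 → -3y
  leading term y: subtract (-3)·g_2 from -3y → 0
  normal form = 0.
Since the normal form is 0, p ∈ I.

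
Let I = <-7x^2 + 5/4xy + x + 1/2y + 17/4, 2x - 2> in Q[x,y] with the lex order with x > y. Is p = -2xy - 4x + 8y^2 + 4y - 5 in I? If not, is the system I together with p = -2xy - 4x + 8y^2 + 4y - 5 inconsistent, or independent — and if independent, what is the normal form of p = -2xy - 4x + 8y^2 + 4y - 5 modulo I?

Adjoining -2xy - 4x + 8y^2 + 4y - 5 makes the ideal the whole ring: the system is inconsistent.

First compute the reduced Gröbner basis of I by Buchberger's algorithm.
f_1 = -7x^2 + 5/4xy + x + 1/2y + 17/4, LT = x^2.
f_2 = 2x - 2, LT = x.

S(f_1,f_2): lcm = x^2. S = -5/28xy + 6/7x - 1/14y - 17/28.
  leading term xy: subtract (-5/56y)·f_2 from -5/28xy + 6/7x - 1/14y - 17/28 → 6/7x - 1/4y - 17/28
  leading term x: subtract (3/7)·f_2 from 6/7x - 1/4y - 17/28 → -1/4y + 1/4
  leading term y: no divisor's leading term divides it; move -1/4y to the remainder.
  leading term 1: no divisor's leading term divides it; move 1/4 to the remainder.
  remainder -1/4y + 1/4 ≠ 0; add h_3 = -1/4y + 1/4 to the basis.

The other S-polynomials (S(f_1,h_3), S(f_2,h_3)) all reduce to 0 modulo the current basis, so we have a Gröbner basis.
Inter-reduce: drop elements whose leading term is divisible by another's, tail-reduce, and make monic.
Reduced Gröbner basis: {x - 1, y - 1}.
Label its elements g_1 = x - 1, g_2 = y - 1.

Reduce p = -2xy - 4x + 8y^2 + 4y - 5 modulo G:
  leading term xy: subtract (-2y)·g_1 from -2xy - 4x + 8y^2 + 4y - 5 → -4x + 8y^2 + 2y - 5
  leading term x: subtract (-4)·g_1 from -4x + 8y^2 + 2y - 5 → 8y^2 + 2y - 9
  leading term y^2: subtract (8y)·g_2 from 8y^2 + 2y - 9 → 10y - 9
  leading term y: subtract (10)·g_2 from 10y - 9 → 1
  leading term 1: no divisor's leading term divides it; move 1 to the remainder.
  normal form = 1.
The normal form is nonzero, so p ∉ I. Since p minus its normal form lies in I, I + (p) = I + (r) where r = 1; decide whether this ideal is the whole ring.
Here r = 1 is a nonzero constant, hence a unit: 1 ∈ I + (p), the Gröbner basis of I + (p) is {1}, and the enlarged system has no common solution — adjoining p is inconsistent.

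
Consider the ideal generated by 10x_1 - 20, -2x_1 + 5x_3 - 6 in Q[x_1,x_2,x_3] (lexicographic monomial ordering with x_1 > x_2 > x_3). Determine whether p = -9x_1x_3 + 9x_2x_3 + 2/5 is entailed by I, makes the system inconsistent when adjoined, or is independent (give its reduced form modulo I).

-9x_1x_3 + 9x_2x_3 + 2/5 is independent of I; its normal form modulo I is 18x_2 - 178/5.

First compute the reduced Gröbner basis of I by Buchberger's algorithm.
f_1 = 10x_1 - 20, LT = x_1.
f_2 = -2x_1 + 5x_3 - 6, LT = x_1.

S(f_1,f_2): lcm = x_1. S = 5/2x_3 - 5.
  leading term x_3: no divisor's leading term divides it; move 5/2x_3 to the remainder.
  leading term 1: no divisor's leading term divides it; move -5 to the remainder.
  remainder 5/2x_3 - 5 ≠ 0; add h_3 = 5/2x_3 - 5 to the basis.

S(f_1,h_3): leading monomials are coprime, so the S-polynomial reduces to 0 (Buchberger's first criterion).
S(f_2,h_3): leading monomials are coprime, so the S-polynomial reduces to 0 (Buchberger's first criterion).
Every S-polynomial of the final basis reduces to 0, so we have a Gröbner basis.
Inter-reduce: drop elements whose leading term is divisible by another's, tail-reduce, and make monic.
Reduced Gröbner basis: {x_1 - 2, x_3 - 2}.
Label its elements g_1 = x_1 - 2, g_2 = x_3 - 2.

Reduce p = -9x_1x_3 + 9x_2x_3 + 2/5 modulo G:
  leading term x_1x_3: subtract (-9x_3)·g_1 from -9x_1x_3 + 9x_2x_3 + 2/5 → 9x_2x_3 - 18x_3 + 2/5
  leading term x_2x_3: subtract (9x_2)·g_2 from 9x_2x_3 - 18x_3 + 2/5 → 18x_2 - 18x_3 + 2/5
  leading term x_2: no divisor's leading term divides it; move 18x_2 to the remainder.
  leading term x_3: subtract (-18)·g_2 from -18x_3 + 2/5 → -178/5
  leading term 1: no divisor's leading term divides it; move -178/5 to the remainder.
  normal form = 18x_2 - 178/5.
The normal form is nonzero, so p ∉ I. Since p minus its normal form lies in I, I + (p) = I + (r) where r = 18x_2 - 178/5; decide whether this ideal is the whole ring.
Run Buchberger on G together with r (pairs among the g_i already reduce to 0 since G is a Gröbner basis):
g_1 = x_1 - 2, LT = x_1.
g_2 = x_3 - 2, LT = x_3.
r = 18x_2 - 178/5, LT = x_2.

S(g_1,g_2): leading monomials are coprime, so the S-polynomial reduces to 0 (Buchberger's first criterion).
S(g_1,r): leading monomials are coprime, so the S-polynomial reduces to 0 (Buchberger's first criterion).
S(g_2,r): leading monomials are coprime, so the S-polynomial reduces to 0 (Buchberger's first criterion).
Every S-polynomial of the final basis reduces to 0, so we have a Gröbner basis.
Inter-reduce: drop elements whose leading term is divisible by another's, tail-reduce, and make monic.
Reduced Gröbner basis: {x_1 - 2, x_2 - 89/45, x_3 - 2}.
The reduced Gröbner basis of I + (p) is {x_1 - 2, x_2 - 89/45, x_3 - 2} ≠ {1}, a proper ideal, so the enlarged system stays consistent: p is independent of I, with normal form 18x_2 - 178/5.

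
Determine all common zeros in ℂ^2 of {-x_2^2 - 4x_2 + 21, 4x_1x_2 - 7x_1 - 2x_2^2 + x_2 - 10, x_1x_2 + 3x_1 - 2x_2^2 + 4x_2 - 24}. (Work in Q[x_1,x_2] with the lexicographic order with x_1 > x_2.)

{(5, 3)}

Compute a lex Gröbner basis by Buchberger's algorithm.
f_1 = -x_2^2 - 4x_2 + 21, LT = x_2^2.
f_2 = 4x_1x_2 - 7x_1 - 2x_2^2 + x_2 - 10, LT = x_1x_2.
f_3 = x_1x_2 + 3x_1 - 2x_2^2 + 4x_2 - 24, LT = x_1x_2.

S(f_1,f_2): lcm = x_1x_2^2. S = 23/4x_1x_2 - 21x_1 + 1/2x_2^3 - 1/4x_2^2 + 5/2x_2.
  leading term x_1x_2: subtract (23/16)·f_2 from 23/4x_1x_2 - 21x_1 + 1/2x_2^3 - 1/4x_2^2 + 5/2x_2 → -175/16x_1 + 1/2x_2^3 + 21/8x_2^2 + 17/16x_2 + 115/8
  leading term x_1: no divisor's leading term divides it; move -175/16x_1 to the remainder.
  leading term x_2^3: subtract (-1/2x_2)·f_1 from 1/2x_2^3 + 21/8x_2^2 + 17/16x_2 + 115/8 → 5/8x_2^2 + 185/16x_2 + 115/8
  leading term x_2^2: subtract (-5/8)·f_1 from 5/8x_2^2 + 185/16x_2 + 115/8 → 145/16x_2 + 55/2
  leading term x_2: no divisor's leading term divides it; move 145/16x_2 to the remainder.
  leading term 1: no divisor's leading term divides it; move 55/2 to the remainder.
  remainder -175/16x_1 + 145/16x_2 + 55/2 ≠ 0; add h_4 = -175/16x_1 + 145/16x_2 + 55/2 to the basis.

S(f_1,f_3): lcm = x_1x_2^2. S = x_1x_2 - 21x_1 + 2x_2^3 - 4x_2^2 + 24x_2.
  leading term x_1x_2: subtract (1/4)·f_2 from x_1x_2 - 21x_1 + 2x_2^3 - 4x_2^2 + 24x_2 → -77/4x_1 + 2x_2^3 - 7/2x_2^2 + 95/4x_2 + 5/2
  leading term x_1: subtract (44/25)·h_4 from -77/4x_1 + 2x_2^3 - 7/2x_2^2 + 95/4x_2 + 5/2 → 2x_2^3 - 7/2x_2^2 + 39/5x_2 - 459/10
  leading term x_2^3: subtract (-2x_2)·f_1 from 2x_2^3 - 7/2x_2^2 + 39/5x_2 - 459/10 → -23/2x_2^2 + 249/5x_2 - 459/10
  leading term x_2^2: subtract (23/2)·f_1 from -23/2x_2^2 + 249/5x_2 - 459/10 → 479/5x_2 - 1437/5
  leading term x_2: no divisor's leading term divides it; move 479/5x_2 to the remainder.
  leading term 1: no divisor's leading term divides it; move -1437/5 to the remainder.
  remainder 479/5x_2 - 1437/5 ≠ 0; add h_5 = 479/5x_2 - 1437/5 to the basis.

S(f_2,f_3): lcm = x_1x_2. S = -19/4x_1 + 3/2x_2^2 - 15/4x_2 + 43/2.
  leading term x_1: subtract (76/175)·h_4 from -19/4x_1 + 3/2x_2^2 - 15/4x_2 + 43/2 → 3/2x_2^2 - 269/35x_2 + 669/70
  leading term x_2^2: subtract (-3/2)·f_1 from 3/2x_2^2 - 269/35x_2 + 669/70 → -479/35x_2 + 1437/35
  leading term x_2: subtract (-1/7)·h_5 from -479/35x_2 + 1437/35 → 0
  remainder 0.

S(f_1,h_4): leading monomials are coprime, so the S-polynomial reduces to 0 (Buchberger's first criterion).
S(f_2,h_4): lcm = x_1x_2. S = -7/4x_1 + 23/70x_2^2 + 387/140x_2 - 5/2.
  leading term x_1: subtract (4/25)·h_4 from -7/4x_1 + 23/70x_2^2 + 387/140x_2 - 5/2 → 23/70x_2^2 + 46/35x_2 - 69/10
  leading term x_2^2: subtract (-23/70)·f_1 from 23/70x_2^2 + 46/35x_2 - 69/10 → 0
  remainder 0.

S(f_3,h_4): lcm = x_1x_2. S = 3x_1 - 41/35x_2^2 + 228/35x_2 - 24.
  leading term x_1: subtract (-48/175)·h_4 from 3x_1 - 41/35x_2^2 + 228/35x_2 - 24 → -41/35x_2^2 + 9x_2 - 576/35
  leading term x_2^2: subtract (41/35)·f_1 from -41/35x_2^2 + 9x_2 - 576/35 → 479/35x_2 - 1437/35
  leading term x_2: subtract (1/7)·h_5 from 479/35x_2 - 1437/35 → 0
  remainder 0.

S(f_1,h_5): lcm = x_2^2. S = 7x_2 - 21.
  leading term x_2: subtract (35/479)·h_5 from 7x_2 - 21 → 0
  remainder 0.

S(f_2,h_5): lcm = x_1x_2. S = 5/4x_1 - 1/2x_2^2 + 1/4x_2 - 5/2.
  leading term x_1: subtract (-4/35)·h_4 from 5/4x_1 - 1/2x_2^2 + 1/4x_2 - 5/2 → -1/2x_2^2 + 9/7x_2 + 9/14
  leading term x_2^2: subtract (1/2)·f_1 from -1/2x_2^2 + 9/7x_2 + 9/14 → 23/7x_2 - 69/7
  leading term x_2: subtract (115/3353)·h_5 from 23/7x_2 - 69/7 → 0
  remainder 0.

S(f_3,h_5): lcm = x_1x_2. S = 6x_1 - 2x_2^2 + 4x_2 - 24.
  leading term x_1: subtract (-96/175)·h_4 from 6x_1 - 2x_2^2 + 4x_2 - 24 → -2x_2^2 + 314/35x_2 - 312/35
  leading term x_2^2: subtract (2)·f_1 from -2x_2^2 + 314/35x_2 - 312/35 → 594/35x_2 - 1782/35
  leading term x_2: subtract (594/3353)·h_5 from 594/35x_2 - 1782/35 → 0
  remainder 0.

S(h_4,h_5): leading monomials are coprime, so the S-polynomial reduces to 0 (Buchberger's first criterion).
Every S-polynomial of the final basis reduces to 0, so we have a Gröbner basis.
Inter-reduce: drop elements whose leading term is divisible by another's, tail-reduce, and make monic.
Reduced Gröbner basis: {x_1 - 5, x_2 - 3}.

Elimination: the polynomial x_2 - 3 lies in the elimination ideal for x_2, so x_2 ∈ {3}. For each such x_2, the remaining basis elements (now univariate) give the rest of the solution.
  x_2 = 3: the earlier basis element becomes x_1 - 5 = 0, giving x_1 = 5 — point (5, 3).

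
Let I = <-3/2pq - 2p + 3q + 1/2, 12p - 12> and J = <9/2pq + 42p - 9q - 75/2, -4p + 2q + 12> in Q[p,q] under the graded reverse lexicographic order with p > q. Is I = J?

No, the ideals differ.

Since reduced Gröbner bases are canonical representatives of ideals under a given ordering, it suffices to compute and compare them.
Buchberger on the first generating set:
f_1 = -3/2pq - 2p + 3q + 1/2, LT = pq.
f_2 = 12p - 12, LT = p.

S(f_1,f_2): lcm = pq. S = 4/3p - q - 1/3.
  leading term p: subtract (1/9)·f_2 from 4/3p - q - 1/3 → -q + 1
  leading term q: no divisor's leading term divides it; move -q to the remainder.
  leading term 1: no divisor's leading term divides it; move 1 to the remainder.
  remainder -q + 1 ≠ 0; add g_3 = -q + 1 to the basis.

The other S-polynomials (S(f_1,g_3), S(f_2,g_3)) all reduce to 0 modulo the current basis, so we have a Gröbner basis.
Inter-reduce: drop elements whose leading term is divisible by another's, tail-reduce, and make monic.
Reduced Gröbner basis: {p - 1, q - 1}.

Buchberger on the second generating set:
h_1 = 9/2pq + 42p - 9q - 75/2, LT = pq.
h_2 = -4p + 2q + 12, LT = p.

S(h_1,h_2): lcm = pq. S = 1/2q^2 + 28/3p + q - 25/3.
  leading term q^2: no divisor's leading term divides it; move 1/2q^2 to the remainder.
  leading term p: subtract (-7/3)·h_2 from 28/3p + q - 25/3 → 17/3q + 59/3
  leading term q: no divisor's leading term divides it; move 17/3q to the remainder.
  leading term 1: no divisor's leading term divides it; move 59/3 to the remainder.
  remainder 1/2q^2 + 17/3q + 59/3 ≠ 0; add k_3 = 1/2q^2 + 17/3q + 59/3 to the basis.

The other S-polynomials (S(h_1,k_3), S(h_2,k_3)) all reduce to 0 modulo the current basis, so we have a Gröbner basis.
Inter-reduce: drop elements whose leading term is divisible by another's, tail-reduce, and make monic.
Reduced Gröbner basis: {q^2 + 34/3q + 118/3, p - 1/2q - 3}.

The bases are distinct; the ideals are different.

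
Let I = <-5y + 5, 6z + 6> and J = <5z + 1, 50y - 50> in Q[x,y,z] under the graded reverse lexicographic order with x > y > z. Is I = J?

No, the ideals differ.

Two ideals are equal iff their reduced Gröbner bases coincide (the reduced basis is unique for a fixed ordering).
Buchberger on the first generating set:
f_1 = -5y + 5, LT = y.
f_2 = 6z + 6, LT = z.

The S-polynomials (S(f_1,f_2)) all reduce to 0 modulo the current basis, so we have a Gröbner basis.
Inter-reduce: drop elements whose leading term is divisible by another's, tail-reduce, and make monic.
Reduced Gröbner basis: {y - 1, z + 1}.

Buchberger on the second generating set:
h_1 = 5z + 1, LT = z.
h_2 = 50y - 50, LT = y.

The S-polynomials (S(h_1,h_2)) all reduce to 0 modulo the current basis, so we have a Gröbner basis.
Inter-reduce: drop elements whose leading term is divisible by another's, tail-reduce, and make monic.
Reduced Gröbner basis: {y - 1, z + 1/5}.

Since the reduced bases disagree, the two ideals are not the same.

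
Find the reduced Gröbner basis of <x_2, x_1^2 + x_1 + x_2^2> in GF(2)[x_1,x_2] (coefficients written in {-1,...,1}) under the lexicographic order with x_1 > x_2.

f_1 = x_2, LT = x_2.
f_2 = x_1^2 + x_1 + x_2^2, LT = x_1^2.

The S-polynomials (S(f_1,f_2)) all reduce to 0 modulo the current basis, so we have a Gröbner basis.

G = {x_1^2 + x_1, x_2}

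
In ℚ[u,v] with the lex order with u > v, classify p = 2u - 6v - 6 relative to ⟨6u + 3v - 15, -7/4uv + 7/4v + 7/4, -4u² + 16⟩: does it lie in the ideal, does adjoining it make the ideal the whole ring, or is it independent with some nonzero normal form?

First compute the reduced Gröbner basis of I by Buchberger's algorithm.
f_1 = 6u + 3v - 15, LT = u.
f_2 = -7/4uv + 7/4v + 7/4, LT = uv.
f_3 = -4u² + 16, LT = u².

S(f_1,f_2): lcm = uv. S = ½v² - 3/2v + 1.
  reduce S modulo (f_1, f_2, f_3):
  remainder ½v² - 3/2v + 1 ≠ 0; add h_4 = ½v² - 3/2v + 1 to the basis.

S(f_1,f_3): lcm = u². S = ½uv - 5/2u + 4.
  reduce S modulo (f_1, f_2, f_3, h_4):
  remainder 7/4v - 7/4 ≠ 0; add h_5 = 7/4v - 7/4 to the basis.

The other S-polynomials (S(f_2,f_3), S(f_1,h_4), S(f_2,h_4), S(f_3,h_4), S(f_1,h_5), S(f_2,h_5), S(f_3,h_5), S(h_4,h_5)) all reduce to 0 modulo the current basis, so we have a Gröbner basis.
Inter-reduce: drop elements whose leading term is divisible by another's, tail-reduce, and make monic.
Reduced Gröbner basis: {u - 2, v - 1}.
Label its elements g_1 = u - 2, g_2 = v - 1.

Reduce p = 2u - 6v - 6 modulo G:
  leading term u: subtract (2)·g_1 from 2u - 6v - 6 → -6v - 2
  leading term v: subtract (-6)·g_2 from -6v - 2 → -8
  leading term 1: no divisor's leading term divides it; move -8 to the remainder.
  normal form = -8.
The normal form is nonzero, so p ∉ I. Since p minus its normal form lies in I, I + (p) = I + (r) where r = -8; decide whether this ideal is the whole ring.
Here r = -8 is a nonzero constant, hence a unit: 1 ∈ I + (p), the Gröbner basis of I + (p) is {1}, and the enlarged system has no common solution — adjoining p is inconsistent.

Ideal membership is decidable via reduction modulo a Gröbner basis.

Adjoining 2u - 6v - 6 makes the ideal the whole ring: the system is inconsistent.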